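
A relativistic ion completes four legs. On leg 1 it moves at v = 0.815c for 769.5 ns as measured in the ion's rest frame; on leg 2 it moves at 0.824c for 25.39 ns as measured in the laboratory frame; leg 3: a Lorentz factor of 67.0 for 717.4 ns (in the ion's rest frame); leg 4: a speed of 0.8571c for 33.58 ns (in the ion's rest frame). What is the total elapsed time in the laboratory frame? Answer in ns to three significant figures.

Δt = 4.95×10⁴ ns

Leg 1: γ = 1/√(1 − 0.815²) = 1/√0.3358 = 1.726; Δt_1 = 1.726 × 769.5 = 1328 ns.
Leg 2: 25.39 ns is already measured in the laboratory frame.
Leg 3: γ = 67.0; Δt_3 = 67.00 × 717.4 = 4.807×10⁴ ns.
Leg 4: γ = 1/√(1 − 0.8571²) = 1/√0.2654 = 1.941; Δt_4 = 1.941 × 33.58 = 65.18 ns.
Total: 1328 + 25.39 + 4.807×10⁴ + 65.18 ns.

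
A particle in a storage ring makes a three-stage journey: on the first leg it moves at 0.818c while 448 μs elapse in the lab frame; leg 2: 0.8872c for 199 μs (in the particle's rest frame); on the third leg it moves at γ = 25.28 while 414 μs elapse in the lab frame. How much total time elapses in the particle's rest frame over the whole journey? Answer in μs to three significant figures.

Leg 1: γ = 1/√(1 − 0.818²) = 1/√0.3309 = 1.738; τ_1 = 448/1.738 = 257.7 μs.
Leg 2: 199 μs is already measured in the particle's rest frame.
Leg 3: γ = 25.28; τ_3 = 414/25.28 = 16.38 μs.
Total: 257.7 + 199.0 + 16.38 μs.

τ = 473 μs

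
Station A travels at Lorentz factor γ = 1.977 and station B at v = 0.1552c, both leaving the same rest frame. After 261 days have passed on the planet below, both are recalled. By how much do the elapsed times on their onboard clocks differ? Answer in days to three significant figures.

A: γ = 1.977; τ_A = 261/1.977 = 132.0 days.
B: γ = 1/√(1 − 0.1552²) = 1/√0.9759 = 1.012; τ_B = 261/1.012 = 257.8 days.

|τ_A − τ_B| = 126 days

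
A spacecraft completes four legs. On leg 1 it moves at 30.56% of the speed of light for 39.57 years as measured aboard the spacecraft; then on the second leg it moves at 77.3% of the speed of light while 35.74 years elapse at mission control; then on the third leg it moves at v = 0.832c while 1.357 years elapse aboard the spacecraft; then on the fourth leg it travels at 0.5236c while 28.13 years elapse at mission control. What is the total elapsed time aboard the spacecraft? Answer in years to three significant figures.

τ = 87.6 years

Leg 1: 39.57 years is already measured aboard the spacecraft.
Leg 2: β = 0.773; γ = 1/√(1 − 0.773²) = 1/√0.4025 = 1.576; τ_2 = 35.74/1.576 = 22.67 years.
Leg 3: 1.357 years is already measured aboard the spacecraft.
Leg 4: γ = 1/√(1 − 0.5236²) = 1/√0.7258 = 1.174; τ_4 = 28.13/1.174 = 23.97 years.
Total: 39.57 + 22.67 + 1.357 + 23.97 years.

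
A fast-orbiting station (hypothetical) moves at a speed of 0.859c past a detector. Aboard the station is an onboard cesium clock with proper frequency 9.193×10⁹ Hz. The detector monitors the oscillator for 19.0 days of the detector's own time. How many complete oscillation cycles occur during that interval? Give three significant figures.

γ = 1/√(1 − 0.859²) = 1/√0.2621 = 1.953
During 19.0 days of lab time, the oscillator's proper time advances by τ = Δt/γ = 19.0/1.953 = 9.728 days = 8.405×10⁵ s.
N = f × τ = 9.193×10⁹ × 8.405×10⁵ = 7.726×10¹⁵.

N = 7.73×10¹⁵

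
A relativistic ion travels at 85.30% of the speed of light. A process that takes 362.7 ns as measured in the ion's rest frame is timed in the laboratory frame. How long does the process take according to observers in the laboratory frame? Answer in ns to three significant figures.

Δt = 695 ns

β = 0.8530; γ = 1/√(1 − 0.8530²) = 1/√0.2724 = 1.916
The interval measured in the ion's rest frame is the proper time (both events occur at the same place in that frame); the lab-frame interval is Δt = γτ = 1.916 × 362.7 ns.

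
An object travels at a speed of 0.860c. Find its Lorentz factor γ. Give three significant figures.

γ = 1.96

γ = 1/√(1 − 0.860²) = 1/√0.2604 = 1.960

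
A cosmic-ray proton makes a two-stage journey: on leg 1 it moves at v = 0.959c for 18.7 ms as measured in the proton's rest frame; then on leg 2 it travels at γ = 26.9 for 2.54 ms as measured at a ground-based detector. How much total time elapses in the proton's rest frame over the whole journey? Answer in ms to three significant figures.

Leg 1: 18.7 ms is already measured in the proton's rest frame.
Leg 2: γ = 26.9; τ_2 = 2.54/26.90 = 0.09442 ms.
Total: 18.70 + 0.09442 ms.

τ = 18.8 ms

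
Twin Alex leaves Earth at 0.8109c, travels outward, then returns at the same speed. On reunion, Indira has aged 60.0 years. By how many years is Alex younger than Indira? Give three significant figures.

γ = 1/√(1 − 0.8109²) = 1/√0.3424 = 1.709
Alex's elapsed proper time: τ = 60.0/1.709 = 35.11 years.
Age gap = Δt − τ = 60.0 − 35.11 years.

Δt − τ = 24.9 years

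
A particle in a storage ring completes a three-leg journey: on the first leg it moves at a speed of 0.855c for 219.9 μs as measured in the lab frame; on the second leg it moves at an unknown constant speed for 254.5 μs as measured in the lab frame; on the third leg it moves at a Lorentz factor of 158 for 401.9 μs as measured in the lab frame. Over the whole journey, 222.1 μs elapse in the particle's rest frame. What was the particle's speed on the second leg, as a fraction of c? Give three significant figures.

β = 0.910

Leg 1: γ = 1/√(1 − 0.855²) = 1/√0.2690 = 1.928; τ_1 = 219.9/1.928 = 114.0 μs.
Leg 2: speed unknown; τ_2 = 254.5/γ_2.
Leg 3: γ = 158; τ_3 = 401.9/158.0 = 2.544 μs.
Total proper time: 114.0 + τ_2 + 2.544 = 222.1, so τ_2 = 222.1 − 116.6 = 105.5 μs.
γ_2 = 254.5/105.5 = 2.412; β = √(1 − 1/γ²) = √0.8281.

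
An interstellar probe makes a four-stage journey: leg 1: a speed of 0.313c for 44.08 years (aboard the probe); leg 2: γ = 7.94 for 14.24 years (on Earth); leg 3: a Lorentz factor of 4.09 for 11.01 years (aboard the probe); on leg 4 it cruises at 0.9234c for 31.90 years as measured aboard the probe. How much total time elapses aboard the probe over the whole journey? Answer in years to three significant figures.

Leg 1: 44.08 years is already measured aboard the probe.
Leg 2: γ = 7.94; τ_2 = 14.24/7.940 = 1.793 years.
Leg 3: 11.01 years is already measured aboard the probe.
Leg 4: 31.90 years is already measured aboard the probe.
Total: 44.08 + 1.793 + 11.01 + 31.90 years.

τ = 88.8 years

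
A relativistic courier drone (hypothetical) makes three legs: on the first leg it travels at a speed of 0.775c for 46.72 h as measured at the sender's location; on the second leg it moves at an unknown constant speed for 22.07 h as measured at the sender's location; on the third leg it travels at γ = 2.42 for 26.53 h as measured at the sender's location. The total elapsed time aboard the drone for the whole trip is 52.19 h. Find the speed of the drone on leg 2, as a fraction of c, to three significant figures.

Leg 1: γ = 1/√(1 − 0.775²) = 1/√0.3994 = 1.582; τ_1 = 46.72/1.582 = 29.53 h.
Leg 2: speed unknown; τ_2 = 22.07/γ_2.
Leg 3: γ = 2.42; τ_3 = 26.53/2.420 = 10.96 h.
Total proper time: 29.53 + τ_2 + 10.96 = 52.19, so τ_2 = 52.19 − 40.49 = 11.70 h.
γ_2 = 22.07/11.70 = 1.886; β = √(1 − 1/γ²) = √0.7189.

β = 0.848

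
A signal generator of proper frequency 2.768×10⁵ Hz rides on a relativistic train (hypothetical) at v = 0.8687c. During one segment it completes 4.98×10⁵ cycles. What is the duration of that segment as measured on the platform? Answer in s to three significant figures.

γ = 1/√(1 − 0.8687²) = 1/√0.2454 = 2.019
Proper time for N cycles: τ = N/f = 4.98×10⁵/(2.768×10⁵) = 1.799×10⁰ s = 1.799 s.
Lab-frame duration Δt = γτ = 2.019 × 1.799 = 3.632 s.

Δt = 3.63 s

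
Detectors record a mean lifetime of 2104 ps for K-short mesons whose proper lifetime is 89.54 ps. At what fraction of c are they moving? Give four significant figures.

γ = Δt/τ₀ = 2104/89.54 = 23.50
β = √(1 − 1/γ²) = √(1 − 0.001811) = √0.9982

β = 0.9991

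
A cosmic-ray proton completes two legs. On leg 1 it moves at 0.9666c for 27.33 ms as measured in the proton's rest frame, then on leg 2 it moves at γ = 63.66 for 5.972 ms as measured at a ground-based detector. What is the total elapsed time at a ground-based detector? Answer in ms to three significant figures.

Leg 1: γ = 1/√(1 − 0.9666²) = 1/√0.06568 = 3.902; Δt_1 = 3.902 × 27.33 = 106.6 ms.
Leg 2: 5.972 ms is already measured at a ground-based detector.
Total: 106.6 + 5.972 ms.

Δt = 113 ms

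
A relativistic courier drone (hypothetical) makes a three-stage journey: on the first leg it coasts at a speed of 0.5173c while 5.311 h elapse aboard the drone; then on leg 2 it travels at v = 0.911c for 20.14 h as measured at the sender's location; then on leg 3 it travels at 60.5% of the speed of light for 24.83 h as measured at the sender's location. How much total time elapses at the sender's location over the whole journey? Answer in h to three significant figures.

Δt = 51.2 h

Leg 1: γ = 1/√(1 − 0.5173²) = 1/√0.7324 = 1.168; Δt_1 = 1.168 × 5.311 = 6.206 h.
Leg 2: 20.14 h is already measured at the sender's location.
Leg 3: 24.83 h is already measured at the sender's location.
Total: 6.206 + 20.14 + 24.83 h.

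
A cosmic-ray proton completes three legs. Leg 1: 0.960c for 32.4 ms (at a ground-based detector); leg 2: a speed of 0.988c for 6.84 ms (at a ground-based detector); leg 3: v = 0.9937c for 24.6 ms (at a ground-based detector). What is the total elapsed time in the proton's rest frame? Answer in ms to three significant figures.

Leg 1: γ = 1/√(1 − 0.960²) = 1/√0.07840 = 3.571; τ_1 = 32.4/3.571 = 9.072 ms.
Leg 2: γ = 1/√(1 − 0.988²) = 1/√0.02386 = 6.474; τ_2 = 6.84/6.474 = 1.056 ms.
Leg 3: γ = 1/√(1 − 0.9937²) = 1/√0.01256 = 8.923; τ_3 = 24.6/8.923 = 2.757 ms.
Total: 9.072 + 1.056 + 2.757 ms.

τ = 12.9 ms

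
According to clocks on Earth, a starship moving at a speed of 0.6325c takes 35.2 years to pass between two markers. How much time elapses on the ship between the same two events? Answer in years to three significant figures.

τ = 27.3 years

γ = 1/√(1 − 0.6325²) = 1/√0.5999 = 1.291
The interval measured on Earth is the dilated one; the clock on the ship measures the proper time τ = Δt/γ = 35.2/1.291 years.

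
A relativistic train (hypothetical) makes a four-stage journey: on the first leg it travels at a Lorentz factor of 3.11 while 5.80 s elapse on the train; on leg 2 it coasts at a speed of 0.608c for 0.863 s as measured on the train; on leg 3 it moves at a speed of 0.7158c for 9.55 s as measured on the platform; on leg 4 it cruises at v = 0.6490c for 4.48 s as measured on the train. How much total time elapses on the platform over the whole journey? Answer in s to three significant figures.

Leg 1: γ = 3.11; Δt_1 = 3.110 × 5.80 = 18.04 s.
Leg 2: γ = 1/√(1 − 0.608²) = 1/√0.6303 = 1.260; Δt_2 = 1.260 × 0.863 = 1.087 s.
Leg 3: 9.55 s is already measured on the platform.
Leg 4: γ = 1/√(1 − 0.6490²) = 1/√0.5788 = 1.314; Δt_4 = 1.314 × 4.48 = 5.889 s.
Total: 18.04 + 1.087 + 9.550 + 5.889 s.

Δt = 34.6 s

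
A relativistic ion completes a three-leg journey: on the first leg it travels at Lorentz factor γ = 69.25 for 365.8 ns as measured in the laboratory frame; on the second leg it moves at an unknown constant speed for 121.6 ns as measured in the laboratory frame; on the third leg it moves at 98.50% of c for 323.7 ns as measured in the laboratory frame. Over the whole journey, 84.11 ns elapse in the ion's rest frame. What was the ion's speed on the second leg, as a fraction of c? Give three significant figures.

β = 0.982

Leg 1: γ = 69.25; τ_1 = 365.8/69.25 = 5.282 ns.
Leg 2: speed unknown; τ_2 = 121.6/γ_2.
Leg 3: β = 0.9850; γ = 1/√(1 − 0.9850²) = 1/√0.02977 = 5.795; τ_3 = 323.7/5.795 = 55.86 ns.
Total proper time: 5.282 + τ_2 + 55.86 = 84.11, so τ_2 = 84.11 − 61.14 = 22.97 ns.
γ_2 = 121.6/22.97 = 5.293; β = √(1 − 1/γ²) = √0.9643.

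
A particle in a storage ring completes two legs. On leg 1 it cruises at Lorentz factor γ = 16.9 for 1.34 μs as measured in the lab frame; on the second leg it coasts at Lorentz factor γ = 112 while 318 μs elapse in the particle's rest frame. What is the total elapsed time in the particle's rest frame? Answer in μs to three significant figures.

τ = 318 μs

Leg 1: γ = 16.9; τ_1 = 1.34/16.90 = 0.07929 μs.
Leg 2: 318 μs is already measured in the particle's rest frame.
Total: 0.07929 + 318.0 μs.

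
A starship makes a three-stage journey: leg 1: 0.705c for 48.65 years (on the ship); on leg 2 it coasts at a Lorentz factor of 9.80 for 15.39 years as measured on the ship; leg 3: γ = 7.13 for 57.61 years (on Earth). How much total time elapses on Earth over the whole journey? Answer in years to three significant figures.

Leg 1: γ = 1/√(1 − 0.705²) = 1/√0.5030 = 1.410; Δt_1 = 1.410 × 48.65 = 68.60 years.
Leg 2: γ = 9.80; Δt_2 = 9.800 × 15.39 = 150.8 years.
Leg 3: 57.61 years is already measured on Earth.
Total: 68.60 + 150.8 + 57.61 years.

Δt = 277 years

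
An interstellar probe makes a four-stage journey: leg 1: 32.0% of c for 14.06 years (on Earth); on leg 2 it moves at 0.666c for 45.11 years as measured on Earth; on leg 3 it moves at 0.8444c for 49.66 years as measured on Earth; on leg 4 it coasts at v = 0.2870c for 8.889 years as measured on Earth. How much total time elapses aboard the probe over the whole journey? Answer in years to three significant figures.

τ = 82.1 years

Leg 1: β = 0.320; γ = 1/√(1 − 0.320²) = 1/√0.8976 = 1.056; τ_1 = 14.06/1.056 = 13.32 years.
Leg 2: γ = 1/√(1 − 0.666²) = 1/√0.5564 = 1.341; τ_2 = 45.11/1.341 = 33.65 years.
Leg 3: γ = 1/√(1 − 0.8444²) = 1/√0.2870 = 1.867; τ_3 = 49.66/1.867 = 26.60 years.
Leg 4: γ = 1/√(1 − 0.2870²) = 1/√0.9176 = 1.044; τ_4 = 8.889/1.044 = 8.515 years.
Total: 13.32 + 33.65 + 26.60 + 8.515 years.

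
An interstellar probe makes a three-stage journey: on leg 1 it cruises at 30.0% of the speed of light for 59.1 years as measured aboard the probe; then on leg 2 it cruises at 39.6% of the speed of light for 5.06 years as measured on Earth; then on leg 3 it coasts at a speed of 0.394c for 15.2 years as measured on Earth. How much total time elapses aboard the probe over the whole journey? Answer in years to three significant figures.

Leg 1: 59.1 years is already measured aboard the probe.
Leg 2: β = 0.396; γ = 1/√(1 − 0.396²) = 1/√0.8432 = 1.089; τ_2 = 5.06/1.089 = 4.646 years.
Leg 3: γ = 1/√(1 − 0.394²) = 1/√0.8448 = 1.088; τ_3 = 15.2/1.088 = 13.97 years.
Total: 59.10 + 4.646 + 13.97 years.

τ = 77.7 years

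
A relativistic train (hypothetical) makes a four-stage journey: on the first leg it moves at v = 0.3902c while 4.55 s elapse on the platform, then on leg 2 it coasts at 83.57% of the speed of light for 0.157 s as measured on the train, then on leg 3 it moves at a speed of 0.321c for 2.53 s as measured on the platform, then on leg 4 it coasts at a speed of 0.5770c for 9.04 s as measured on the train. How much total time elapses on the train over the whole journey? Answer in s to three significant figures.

Leg 1: γ = 1/√(1 − 0.3902²) = 1/√0.8477 = 1.086; τ_1 = 4.55/1.086 = 4.189 s.
Leg 2: 0.157 s is already measured on the train.
Leg 3: γ = 1/√(1 − 0.321²) = 1/√0.8970 = 1.056; τ_3 = 2.53/1.056 = 2.396 s.
Leg 4: 9.04 s is already measured on the train.
Total: 4.189 + 0.1570 + 2.396 + 9.040 s.

τ = 15.8 s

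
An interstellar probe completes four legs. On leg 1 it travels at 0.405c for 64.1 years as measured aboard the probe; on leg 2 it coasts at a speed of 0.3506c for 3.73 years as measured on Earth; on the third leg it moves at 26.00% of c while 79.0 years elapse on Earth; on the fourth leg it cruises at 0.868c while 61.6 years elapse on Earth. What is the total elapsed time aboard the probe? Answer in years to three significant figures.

τ = 174 years

Leg 1: 64.1 years is already measured aboard the probe.
Leg 2: γ = 1/√(1 − 0.3506²) = 1/√0.8771 = 1.068; τ_2 = 3.73/1.068 = 3.493 years.
Leg 3: β = 0.2600; γ = 1/√(1 − 0.2600²) = 1/√0.9324 = 1.036; τ_3 = 79.0/1.036 = 76.28 years.
Leg 4: γ = 1/√(1 − 0.868²) = 1/√0.2466 = 2.014; τ_4 = 61.6/2.014 = 30.59 years.
Total: 64.10 + 3.493 + 76.28 + 30.59 years.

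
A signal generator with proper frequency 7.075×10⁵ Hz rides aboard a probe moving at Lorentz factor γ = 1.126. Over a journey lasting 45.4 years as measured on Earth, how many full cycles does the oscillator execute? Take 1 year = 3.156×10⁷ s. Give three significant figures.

N = 9.00×10¹⁴

γ = 1.126
The oscillator's own cycle count is N = f × τ where τ is the proper time aboard the probe. τ = Δt/γ = 45.4/1.126 = 40.32 years = 1.272×10⁹ s.
N = 7.075×10⁵ × 1.272×10⁹ = 9.003×10¹⁴.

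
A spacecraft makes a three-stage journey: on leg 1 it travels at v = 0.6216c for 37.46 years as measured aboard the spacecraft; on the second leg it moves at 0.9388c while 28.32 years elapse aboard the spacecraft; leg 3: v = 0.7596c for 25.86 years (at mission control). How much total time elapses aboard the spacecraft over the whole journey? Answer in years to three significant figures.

Leg 1: 37.46 years is already measured aboard the spacecraft.
Leg 2: 28.32 years is already measured aboard the spacecraft.
Leg 3: γ = 1/√(1 − 0.7596²) = 1/√0.4230 = 1.538; τ_3 = 25.86/1.538 = 16.82 years.
Total: 37.46 + 28.32 + 16.82 years.

τ = 82.6 years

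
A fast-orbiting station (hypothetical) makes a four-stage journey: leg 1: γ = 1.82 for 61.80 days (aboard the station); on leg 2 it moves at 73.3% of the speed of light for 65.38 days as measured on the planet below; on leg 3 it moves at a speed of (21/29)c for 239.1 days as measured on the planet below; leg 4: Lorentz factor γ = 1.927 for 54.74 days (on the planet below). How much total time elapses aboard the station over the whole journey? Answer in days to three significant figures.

τ = 300 days

Leg 1: 61.80 days is already measured aboard the station.
Leg 2: β = 0.733; γ = 1/√(1 − 0.733²) = 1/√0.4627 = 1.470; τ_2 = 65.38/1.470 = 44.47 days.
Leg 3: γ = 1/√(1 − (21/29)²) = 29/20 = 1.450; τ_3 = 239.1/1.450 = 164.9 days.
Leg 4: γ = 1.927; τ_4 = 54.74/1.927 = 28.41 days.
Total: 61.80 + 44.47 + 164.9 + 28.41 days.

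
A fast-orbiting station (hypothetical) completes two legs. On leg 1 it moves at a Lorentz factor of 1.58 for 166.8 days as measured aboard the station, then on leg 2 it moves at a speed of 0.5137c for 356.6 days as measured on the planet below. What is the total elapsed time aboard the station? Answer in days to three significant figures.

τ = 473 days

Leg 1: 166.8 days is already measured aboard the station.
Leg 2: γ = 1/√(1 − 0.5137²) = 1/√0.7361 = 1.166; τ_2 = 356.6/1.166 = 306.0 days.
Total: 166.8 + 306.0 days.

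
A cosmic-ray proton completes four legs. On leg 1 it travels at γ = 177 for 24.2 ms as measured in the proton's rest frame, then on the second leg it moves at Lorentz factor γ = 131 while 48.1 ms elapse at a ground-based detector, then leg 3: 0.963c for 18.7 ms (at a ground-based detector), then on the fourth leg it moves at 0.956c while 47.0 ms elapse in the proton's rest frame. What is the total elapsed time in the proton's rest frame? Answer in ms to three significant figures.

τ = 76.6 ms

Leg 1: 24.2 ms is already measured in the proton's rest frame.
Leg 2: γ = 131; τ_2 = 48.1/131.0 = 0.3672 ms.
Leg 3: γ = 1/√(1 − 0.963²) = 1/√0.07263 = 3.711; τ_3 = 18.7/3.711 = 5.040 ms.
Leg 4: 47.0 ms is already measured in the proton's rest frame.
Total: 24.20 + 0.3672 + 5.040 + 47.00 ms.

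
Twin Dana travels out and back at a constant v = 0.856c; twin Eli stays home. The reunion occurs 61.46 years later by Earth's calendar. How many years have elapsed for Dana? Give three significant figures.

τ = 31.8 years

γ = 1/√(1 − 0.856²) = 1/√0.2673 = 1.934
Dana's clock measures proper time along the trip: τ = Δt/γ = 61.46/1.934 years.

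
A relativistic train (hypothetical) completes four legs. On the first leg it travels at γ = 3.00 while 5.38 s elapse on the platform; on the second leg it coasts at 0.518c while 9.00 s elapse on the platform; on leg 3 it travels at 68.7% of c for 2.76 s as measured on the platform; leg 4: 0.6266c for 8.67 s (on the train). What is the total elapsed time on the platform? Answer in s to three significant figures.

Δt = 28.3 s

Leg 1: 5.38 s is already measured on the platform.
Leg 2: 9.00 s is already measured on the platform.
Leg 3: 2.76 s is already measured on the platform.
Leg 4: γ = 1/√(1 − 0.6266²) = 1/√0.6074 = 1.283; Δt_4 = 1.283 × 8.67 = 11.12 s.
Total: 5.380 + 9.000 + 2.760 + 11.12 s.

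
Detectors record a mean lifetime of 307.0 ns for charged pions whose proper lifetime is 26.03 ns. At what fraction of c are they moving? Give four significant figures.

γ = Δt/τ₀ = 307.0/26.03 = 11.79
β = √(1 − 1/γ²) = √(1 − 0.007189) = √0.9928

v = 0.9964c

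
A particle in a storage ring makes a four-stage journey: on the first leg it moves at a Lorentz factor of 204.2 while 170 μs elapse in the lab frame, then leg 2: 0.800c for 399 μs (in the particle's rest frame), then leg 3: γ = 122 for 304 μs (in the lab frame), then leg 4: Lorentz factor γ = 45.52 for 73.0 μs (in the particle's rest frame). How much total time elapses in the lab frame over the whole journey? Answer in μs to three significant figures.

Leg 1: 170 μs is already measured in the lab frame.
Leg 2: γ = 1/√(1 − 0.800²) = 5/3 ≈ 1.667; Δt_2 = 1.667 × 399 = 665.0 μs.
Leg 3: 304 μs is already measured in the lab frame.
Leg 4: γ = 45.52; Δt_4 = 45.52 × 73.0 = 3323 μs.
Total: 170.0 + 665.0 + 304.0 + 3323 μs.

Δt = 4460 μs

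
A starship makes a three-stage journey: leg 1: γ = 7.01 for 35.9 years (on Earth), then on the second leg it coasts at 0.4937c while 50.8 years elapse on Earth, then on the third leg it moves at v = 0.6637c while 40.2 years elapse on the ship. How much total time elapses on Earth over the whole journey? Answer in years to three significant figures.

Δt = 140 years

Leg 1: 35.9 years is already measured on Earth.
Leg 2: 50.8 years is already measured on Earth.
Leg 3: γ = 1/√(1 − 0.6637²) = 1/√0.5595 = 1.337; Δt_3 = 1.337 × 40.2 = 53.74 years.
Total: 35.90 + 50.80 + 53.74 years.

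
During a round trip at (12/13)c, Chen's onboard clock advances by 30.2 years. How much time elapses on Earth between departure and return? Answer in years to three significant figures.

Δt = 78.5 years

γ = 1/√(1 − (12/13)²) = 13/5 = 2.600
Earth-frame duration is the dilated interval: Δt = γτ = 2.600 × 30.2 years.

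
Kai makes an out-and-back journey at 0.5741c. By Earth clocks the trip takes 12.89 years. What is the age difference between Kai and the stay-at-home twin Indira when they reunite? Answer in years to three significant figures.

γ = 1/√(1 − 0.5741²) = 1/√0.6704 = 1.221
Kai's elapsed proper time: τ = 12.89/1.221 = 10.55 years.
Age gap = Δt − τ = 12.89 − 10.55 years.

Δt − τ = 2.34 years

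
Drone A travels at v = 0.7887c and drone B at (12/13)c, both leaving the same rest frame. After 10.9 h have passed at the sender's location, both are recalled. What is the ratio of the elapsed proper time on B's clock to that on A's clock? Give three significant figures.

τ_B/τ_A = 0.626

A: γ = 1/√(1 − 0.7887²) = 1/√0.3780 = 1.627. B: γ = 1/√(1 − (12/13)²) = 13/5 = 2.600.
τ_A/τ_B = γ_B/γ_A = 2.600/1.627 = 1.598, so τ_B/τ_A = 0.6256.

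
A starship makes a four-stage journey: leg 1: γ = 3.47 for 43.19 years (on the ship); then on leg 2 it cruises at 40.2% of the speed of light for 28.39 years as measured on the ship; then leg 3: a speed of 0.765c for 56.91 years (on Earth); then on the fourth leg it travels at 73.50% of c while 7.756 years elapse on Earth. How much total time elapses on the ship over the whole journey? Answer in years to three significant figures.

Leg 1: 43.19 years is already measured on the ship.
Leg 2: 28.39 years is already measured on the ship.
Leg 3: γ = 1/√(1 − 0.765²) = 1/√0.4148 = 1.553; τ_3 = 56.91/1.553 = 36.65 years.
Leg 4: β = 0.7350; γ = 1/√(1 − 0.7350²) = 1/√0.4598 = 1.475; τ_4 = 7.756/1.475 = 5.259 years.
Total: 43.19 + 28.39 + 36.65 + 5.259 years.

τ = 113 years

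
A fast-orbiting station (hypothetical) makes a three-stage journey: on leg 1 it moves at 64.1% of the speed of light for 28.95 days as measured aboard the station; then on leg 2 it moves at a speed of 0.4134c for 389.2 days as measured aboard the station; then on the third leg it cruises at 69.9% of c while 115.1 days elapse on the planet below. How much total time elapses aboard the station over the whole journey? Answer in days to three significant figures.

τ = 500 days

Leg 1: 28.95 days is already measured aboard the station.
Leg 2: 389.2 days is already measured aboard the station.
Leg 3: β = 0.699; γ = 1/√(1 − 0.699²) = 1/√0.5114 = 1.398; τ_3 = 115.1/1.398 = 82.31 days.
Total: 28.95 + 389.2 + 82.31 days.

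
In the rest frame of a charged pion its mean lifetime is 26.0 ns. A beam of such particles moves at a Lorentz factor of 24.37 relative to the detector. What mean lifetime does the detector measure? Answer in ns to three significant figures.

Δt = 634 ns

γ = 24.37
The rest-frame lifetime is the proper time; the lab measures the dilated interval Δt = γτ₀ = 24.37 × 26.0 ns.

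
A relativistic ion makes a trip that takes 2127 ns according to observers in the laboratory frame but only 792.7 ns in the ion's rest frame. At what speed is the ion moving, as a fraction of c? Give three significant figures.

The proper time is measured in the ion's rest frame (both events occur at the ion's location); Δt is measured in the laboratory frame. γ = Δt/τ = 2127/792.7 = 2.683.
β = √(1 − 1/γ²) = √(1 − 0.1389) = √0.8611

v = 0.928c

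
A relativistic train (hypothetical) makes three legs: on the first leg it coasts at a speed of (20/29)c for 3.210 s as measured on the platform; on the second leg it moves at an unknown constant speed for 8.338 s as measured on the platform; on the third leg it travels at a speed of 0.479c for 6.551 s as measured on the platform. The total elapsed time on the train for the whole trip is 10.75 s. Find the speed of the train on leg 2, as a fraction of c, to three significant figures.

β = 0.947

Leg 1: γ = 1/√(1 − (20/29)²) = 29/21 ≈ 1.381; τ_1 = 3.210/1.381 = 2.324 s.
Leg 2: speed unknown; τ_2 = 8.338/γ_2.
Leg 3: γ = 1/√(1 − 0.479²) = 1/√0.7706 = 1.139; τ_3 = 6.551/1.139 = 5.751 s.
Total proper time: 2.324 + τ_2 + 5.751 = 10.75, so τ_2 = 10.75 − 8.075 = 2.675 s.
γ_2 = 8.338/2.675 = 3.117; β = √(1 − 1/γ²) = √0.8971.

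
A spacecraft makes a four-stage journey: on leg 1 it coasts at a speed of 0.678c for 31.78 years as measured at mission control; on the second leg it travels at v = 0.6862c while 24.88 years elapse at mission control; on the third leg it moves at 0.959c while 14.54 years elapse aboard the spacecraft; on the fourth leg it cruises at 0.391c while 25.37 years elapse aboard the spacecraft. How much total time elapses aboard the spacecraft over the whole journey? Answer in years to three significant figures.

τ = 81.4 years

Leg 1: γ = 1/√(1 − 0.678²) = 1/√0.5403 = 1.360; τ_1 = 31.78/1.360 = 23.36 years.
Leg 2: γ = 1/√(1 − 0.6862²) = 1/√0.5291 = 1.375; τ_2 = 24.88/1.375 = 18.10 years.
Leg 3: 14.54 years is already measured aboard the spacecraft.
Leg 4: 25.37 years is already measured aboard the spacecraft.
Total: 23.36 + 18.10 + 14.54 + 25.37 years.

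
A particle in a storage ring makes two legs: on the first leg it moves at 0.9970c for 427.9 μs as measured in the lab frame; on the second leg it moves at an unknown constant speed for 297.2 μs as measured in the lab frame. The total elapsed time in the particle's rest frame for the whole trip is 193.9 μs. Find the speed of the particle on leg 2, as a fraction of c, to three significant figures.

β = 0.841

Leg 1: γ = 1/√(1 − 0.9970²) = 1/√0.005991 = 12.92; τ_1 = 427.9/12.92 = 33.12 μs.
Leg 2: speed unknown; τ_2 = 297.2/γ_2.
Total proper time: 33.12 + τ_2 = 193.9, so τ_2 = 193.9 − 33.12 = 160.8 μs.
γ_2 = 297.2/160.8 = 1.848; β = √(1 − 1/γ²) = √0.7073.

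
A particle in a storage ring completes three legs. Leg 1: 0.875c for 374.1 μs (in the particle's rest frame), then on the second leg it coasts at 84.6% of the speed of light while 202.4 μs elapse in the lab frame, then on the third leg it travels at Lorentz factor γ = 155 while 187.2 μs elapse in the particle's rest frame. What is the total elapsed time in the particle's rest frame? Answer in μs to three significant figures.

Leg 1: 374.1 μs is already measured in the particle's rest frame.
Leg 2: β = 0.846; γ = 1/√(1 − 0.846²) = 1/√0.2843 = 1.876; τ_2 = 202.4/1.876 = 107.9 μs.
Leg 3: 187.2 μs is already measured in the particle's rest frame.
Total: 374.1 + 107.9 + 187.2 μs.

τ = 669 μs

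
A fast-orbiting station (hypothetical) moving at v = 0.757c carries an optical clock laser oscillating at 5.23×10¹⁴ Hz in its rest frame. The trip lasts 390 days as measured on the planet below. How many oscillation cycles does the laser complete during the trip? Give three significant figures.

γ = 1/√(1 − 0.757²) = 1/√0.4270 = 1.530
The oscillator's own cycle count is N = f × τ where τ is the proper time aboard the station. τ = Δt/γ = 390/1.530 = 254.8 days = 2.202×10⁷ s.
N = 5.23×10¹⁴ × 2.202×10⁷ = 1.152×10²².

N = 1.15×10²²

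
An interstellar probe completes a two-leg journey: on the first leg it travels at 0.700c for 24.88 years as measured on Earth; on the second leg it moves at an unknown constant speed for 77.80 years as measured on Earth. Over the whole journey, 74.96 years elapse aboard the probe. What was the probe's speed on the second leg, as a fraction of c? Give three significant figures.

Leg 1: γ = 1/√(1 − 0.700²) = 1/√0.5100 = 1.400; τ_1 = 24.88/1.400 = 17.77 years.
Leg 2: speed unknown; τ_2 = 77.80/γ_2.
Total proper time: 17.77 + τ_2 = 74.96, so τ_2 = 74.96 − 17.77 = 57.19 years.
γ_2 = 77.80/57.19 = 1.360; β = √(1 − 1/γ²) = √0.4596.

β = 0.678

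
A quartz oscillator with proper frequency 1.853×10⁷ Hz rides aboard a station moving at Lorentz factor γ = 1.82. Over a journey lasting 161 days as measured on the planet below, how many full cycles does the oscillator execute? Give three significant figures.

γ = 1.82
The oscillator's own cycle count is N = f × τ where τ is the proper time aboard the station. τ = Δt/γ = 161/1.820 = 88.46 days = 7.643×10⁶ s.
N = 1.853×10⁷ × 7.643×10⁶ = 1.416×10¹⁴.

N = 1.42×10¹⁴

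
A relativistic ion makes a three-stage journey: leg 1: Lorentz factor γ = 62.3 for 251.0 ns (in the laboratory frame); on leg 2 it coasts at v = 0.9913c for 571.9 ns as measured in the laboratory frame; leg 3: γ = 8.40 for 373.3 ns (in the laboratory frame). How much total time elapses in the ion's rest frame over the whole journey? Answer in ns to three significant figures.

τ = 124 ns

Leg 1: γ = 62.3; τ_1 = 251.0/62.30 = 4.029 ns.
Leg 2: γ = 1/√(1 − 0.9913²) = 1/√0.01732 = 7.598; τ_2 = 571.9/7.598 = 75.27 ns.
Leg 3: γ = 8.40; τ_3 = 373.3/8.400 = 44.44 ns.
Total: 4.029 + 75.27 + 44.44 ns.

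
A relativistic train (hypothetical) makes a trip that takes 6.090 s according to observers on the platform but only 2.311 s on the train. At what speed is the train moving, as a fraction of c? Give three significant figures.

v = 0.925c

The proper time is measured on the train (both events occur at the train's location); Δt is measured on the platform. γ = Δt/τ = 6.090/2.311 = 2.635.
β = √(1 − 1/γ²) = √(1 − 0.1440) = √0.8560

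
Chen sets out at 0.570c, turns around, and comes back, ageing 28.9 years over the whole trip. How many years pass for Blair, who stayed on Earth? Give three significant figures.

γ = 1/√(1 − 0.570²) = 1/√0.6751 = 1.217
Earth-frame duration is the dilated interval: Δt = γτ = 1.217 × 28.9 years.

Δt = 35.2 years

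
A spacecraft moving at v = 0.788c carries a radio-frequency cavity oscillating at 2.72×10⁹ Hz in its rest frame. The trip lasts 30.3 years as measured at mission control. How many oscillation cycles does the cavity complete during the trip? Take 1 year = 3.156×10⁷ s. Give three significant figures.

N = 1.60×10¹⁸

γ = 1/√(1 − 0.788²) = 1/√0.3791 = 1.624
The oscillator's own cycle count is N = f × τ where τ is the proper time aboard the spacecraft. τ = Δt/γ = 30.3/1.624 = 18.65 years = 5.888×10⁸ s.
N = 2.72×10⁹ × 5.888×10⁸ = 1.601×10¹⁸.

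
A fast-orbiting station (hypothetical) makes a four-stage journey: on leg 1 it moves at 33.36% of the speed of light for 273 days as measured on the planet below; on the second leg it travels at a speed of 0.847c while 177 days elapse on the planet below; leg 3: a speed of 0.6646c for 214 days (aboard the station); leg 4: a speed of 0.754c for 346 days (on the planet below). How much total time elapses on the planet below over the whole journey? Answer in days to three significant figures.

Leg 1: 273 days is already measured on the planet below.
Leg 2: 177 days is already measured on the planet below.
Leg 3: γ = 1/√(1 − 0.6646²) = 1/√0.5583 = 1.338; Δt_3 = 1.338 × 214 = 286.4 days.
Leg 4: 346 days is already measured on the planet below.
Total: 273.0 + 177.0 + 286.4 + 346.0 days.

Δt = 1080 days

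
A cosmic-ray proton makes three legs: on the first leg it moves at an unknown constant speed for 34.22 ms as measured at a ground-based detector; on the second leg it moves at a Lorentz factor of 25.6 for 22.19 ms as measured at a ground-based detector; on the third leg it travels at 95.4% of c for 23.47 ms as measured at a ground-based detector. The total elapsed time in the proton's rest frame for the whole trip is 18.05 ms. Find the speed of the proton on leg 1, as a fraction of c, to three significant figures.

Leg 1: speed unknown; τ_1 = 34.22/γ_1.
Leg 2: γ = 25.6; τ_2 = 22.19/25.60 = 0.8668 ms.
Leg 3: β = 0.954; γ = 1/√(1 − 0.954²) = 1/√0.08988 = 3.335; τ_3 = 23.47/3.335 = 7.036 ms.
Total proper time: τ_1 + 0.8668 + 7.036 = 18.05, so τ_1 = 18.05 − 7.903 = 10.15 ms.
γ_1 = 34.22/10.15 = 3.373; β = √(1 − 1/γ²) = √0.9121.

β = 0.955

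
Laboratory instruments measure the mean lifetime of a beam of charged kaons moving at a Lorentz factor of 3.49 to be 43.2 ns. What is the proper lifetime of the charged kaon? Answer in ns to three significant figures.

γ = 3.49
The lab-frame lifetime is the dilated interval; the proper lifetime is τ₀ = Δt/γ = 43.2/3.490 ns.

τ₀ = 12.4 ns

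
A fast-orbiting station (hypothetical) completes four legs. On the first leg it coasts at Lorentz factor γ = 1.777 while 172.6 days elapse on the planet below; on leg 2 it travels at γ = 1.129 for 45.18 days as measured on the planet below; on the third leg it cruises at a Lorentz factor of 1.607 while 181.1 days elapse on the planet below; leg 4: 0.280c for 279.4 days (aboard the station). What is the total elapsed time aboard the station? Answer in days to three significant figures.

τ = 529 days

Leg 1: γ = 1.777; τ_1 = 172.6/1.777 = 97.13 days.
Leg 2: γ = 1.129; τ_2 = 45.18/1.129 = 40.02 days.
Leg 3: γ = 1.607; τ_3 = 181.1/1.607 = 112.7 days.
Leg 4: 279.4 days is already measured aboard the station.
Total: 97.13 + 40.02 + 112.7 + 279.4 days.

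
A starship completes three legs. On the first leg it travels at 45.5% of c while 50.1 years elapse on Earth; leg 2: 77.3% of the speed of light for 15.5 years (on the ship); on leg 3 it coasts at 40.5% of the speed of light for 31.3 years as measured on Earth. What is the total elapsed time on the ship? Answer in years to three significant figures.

τ = 88.7 years

Leg 1: β = 0.455; γ = 1/√(1 − 0.455²) = 1/√0.7930 = 1.123; τ_1 = 50.1/1.123 = 44.61 years.
Leg 2: 15.5 years is already measured on the ship.
Leg 3: β = 0.405; γ = 1/√(1 − 0.405²) = 1/√0.8360 = 1.094; τ_3 = 31.3/1.094 = 28.62 years.
Total: 44.61 + 15.50 + 28.62 years.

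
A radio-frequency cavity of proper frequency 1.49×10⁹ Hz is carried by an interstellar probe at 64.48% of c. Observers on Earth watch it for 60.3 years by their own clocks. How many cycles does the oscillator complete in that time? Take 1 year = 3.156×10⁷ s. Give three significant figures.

β = 0.6448; γ = 1/√(1 − 0.6448²) = 1/√0.5842 = 1.308
During 60.3 years of lab time, the oscillator's proper time advances by τ = Δt/γ = 60.3/1.308 = 46.09 years = 1.455×10⁹ s.
N = f × τ = 1.49×10⁹ × 1.455×10⁹ = 2.167×10¹⁸.

N = 2.17×10¹⁸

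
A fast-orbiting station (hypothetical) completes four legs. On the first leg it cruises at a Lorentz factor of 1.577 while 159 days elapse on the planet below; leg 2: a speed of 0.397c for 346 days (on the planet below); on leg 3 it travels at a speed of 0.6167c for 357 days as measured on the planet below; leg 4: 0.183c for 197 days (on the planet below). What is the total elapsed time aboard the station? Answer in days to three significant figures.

Leg 1: γ = 1.577; τ_1 = 159/1.577 = 100.8 days.
Leg 2: γ = 1/√(1 − 0.397²) = 1/√0.8424 = 1.090; τ_2 = 346/1.090 = 317.6 days.
Leg 3: γ = 1/√(1 − 0.6167²) = 1/√0.6197 = 1.270; τ_3 = 357/1.270 = 281.0 days.
Leg 4: γ = 1/√(1 − 0.183²) = 1/√0.9665 = 1.017; τ_4 = 197/1.017 = 193.7 days.
Total: 100.8 + 317.6 + 281.0 + 193.7 days.

τ = 893 days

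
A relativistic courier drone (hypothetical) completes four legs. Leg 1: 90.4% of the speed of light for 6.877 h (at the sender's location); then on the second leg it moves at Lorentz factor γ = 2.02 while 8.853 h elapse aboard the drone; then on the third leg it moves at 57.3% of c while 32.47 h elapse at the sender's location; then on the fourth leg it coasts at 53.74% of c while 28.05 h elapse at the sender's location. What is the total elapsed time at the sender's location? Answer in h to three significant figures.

Leg 1: 6.877 h is already measured at the sender's location.
Leg 2: γ = 2.02; Δt_2 = 2.020 × 8.853 = 17.88 h.
Leg 3: 32.47 h is already measured at the sender's location.
Leg 4: 28.05 h is already measured at the sender's location.
Total: 6.877 + 17.88 + 32.47 + 28.05 h.

Δt = 85.3 h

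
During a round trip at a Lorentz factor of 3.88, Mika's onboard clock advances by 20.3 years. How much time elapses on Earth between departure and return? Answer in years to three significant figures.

γ = 3.88
Earth-frame duration is the dilated interval: Δt = γτ = 3.880 × 20.3 years.

Δt = 78.8 years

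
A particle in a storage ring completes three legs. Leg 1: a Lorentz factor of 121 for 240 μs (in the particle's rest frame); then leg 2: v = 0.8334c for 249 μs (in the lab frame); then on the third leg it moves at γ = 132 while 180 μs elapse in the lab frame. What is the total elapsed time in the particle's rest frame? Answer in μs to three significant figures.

Leg 1: 240 μs is already measured in the particle's rest frame.
Leg 2: γ = 1/√(1 − 0.8334²) = 1/√0.3054 = 1.809; τ_2 = 249/1.809 = 137.6 μs.
Leg 3: γ = 132; τ_3 = 180/132.0 = 1.364 μs.
Total: 240.0 + 137.6 + 1.364 μs.

τ = 379 μs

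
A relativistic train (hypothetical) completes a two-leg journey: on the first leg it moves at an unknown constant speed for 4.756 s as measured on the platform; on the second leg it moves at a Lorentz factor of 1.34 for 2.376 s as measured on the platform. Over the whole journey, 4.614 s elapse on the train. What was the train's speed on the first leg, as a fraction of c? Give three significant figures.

Leg 1: speed unknown; τ_1 = 4.756/γ_1.
Leg 2: γ = 1.34; τ_2 = 2.376/1.340 = 1.773 s.
Total proper time: τ_1 + 1.773 = 4.614, so τ_1 = 4.614 − 1.773 = 2.841 s.
γ_1 = 4.756/2.841 = 1.674; β = √(1 − 1/γ²) = √0.6432.

β = 0.802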